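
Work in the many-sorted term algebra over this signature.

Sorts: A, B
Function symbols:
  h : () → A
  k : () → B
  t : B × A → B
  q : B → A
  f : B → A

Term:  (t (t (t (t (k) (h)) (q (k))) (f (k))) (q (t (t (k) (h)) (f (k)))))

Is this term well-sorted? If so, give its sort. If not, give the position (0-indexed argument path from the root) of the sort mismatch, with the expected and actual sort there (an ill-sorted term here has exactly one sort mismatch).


well-sorted; sort = B

        (k) : B
        (h) : A
      (t (k) (h)) : B
        (k) : B
      (q (k)) : A
    (t (t (k) (h)) (q (k))) : B
      (k) : B
    (f (k)) : A
  (t (t (t (k) (h)) (q (k))) (f (k))) : B
        (k) : B
        (h) : A
      (t (k) (h)) : B
        (k) : B
      (f (k)) : A
    (t (t (k) (h)) (f (k))) : B
  (q (t (t (k) (h)) (f (k)))) : A
(t (t (t (t (k) (h)) (q (k))) (f (k))) (q (t (t (k) (h)) (f (k))))) : B


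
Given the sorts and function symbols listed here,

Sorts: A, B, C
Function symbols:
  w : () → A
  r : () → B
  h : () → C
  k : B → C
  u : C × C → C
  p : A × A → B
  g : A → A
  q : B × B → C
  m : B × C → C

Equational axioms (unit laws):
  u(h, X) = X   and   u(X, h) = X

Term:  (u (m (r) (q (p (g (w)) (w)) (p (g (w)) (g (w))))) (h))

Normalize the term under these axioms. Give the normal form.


normal form = (m (r) (q (p (g (w)) (w)) (p (g (w)) (g (w)))))

1. (u (m (r) (q (p (g (w)) (w)) (p (g (w)) (g (w))))) (h))  →  (m (r) (q (p (g (w)) (w)) (p (g (w)) (g (w)))))


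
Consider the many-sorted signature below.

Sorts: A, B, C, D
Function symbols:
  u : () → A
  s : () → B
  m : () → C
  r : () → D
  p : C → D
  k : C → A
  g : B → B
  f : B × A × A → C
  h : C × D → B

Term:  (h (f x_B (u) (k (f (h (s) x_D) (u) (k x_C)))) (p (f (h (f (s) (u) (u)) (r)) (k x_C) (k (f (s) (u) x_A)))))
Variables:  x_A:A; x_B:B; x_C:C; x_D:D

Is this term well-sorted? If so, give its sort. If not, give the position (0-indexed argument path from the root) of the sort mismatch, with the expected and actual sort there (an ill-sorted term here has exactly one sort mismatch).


    x_B : B
    (u) : A
          (s) : B
          x_D : D
        (h (s) x_D) : ✗ arg 0 at [0, 2, 0, 0, 0] has sort B, expected C
        (u) : A
          x_C : C
        (k x_C) : A
          (s) : B
          (u) : A
          (u) : A
        (f (s) (u) (u)) : C
        (r) : D
      (h (f (s) (u) (u)) (r)) : B
        x_C : C
      (k x_C) : A
          (s) : B
          (u) : A
          x_A : A
        (f (s) (u) x_A) : C
      (k (f (s) (u) x_A)) : A
    (f (h (f (s) (u) (u)) (r)) (k x_C) (k (f (s) (u) x_A))) : C
  (p (f (h (f (s) (u) (u)) (r)) (k x_C) (k (f (s) (u) x_A)))) : D

ill-sorted at position [0, 2, 0, 0, 0]: expected C, got B


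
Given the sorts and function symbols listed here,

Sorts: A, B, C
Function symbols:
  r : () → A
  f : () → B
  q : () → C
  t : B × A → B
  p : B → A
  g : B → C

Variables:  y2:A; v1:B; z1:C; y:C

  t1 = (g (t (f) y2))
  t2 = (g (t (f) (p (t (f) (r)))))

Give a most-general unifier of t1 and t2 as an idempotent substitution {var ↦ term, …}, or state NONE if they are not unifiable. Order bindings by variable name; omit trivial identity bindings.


{y2 ↦ (p (t (f) (r)))}


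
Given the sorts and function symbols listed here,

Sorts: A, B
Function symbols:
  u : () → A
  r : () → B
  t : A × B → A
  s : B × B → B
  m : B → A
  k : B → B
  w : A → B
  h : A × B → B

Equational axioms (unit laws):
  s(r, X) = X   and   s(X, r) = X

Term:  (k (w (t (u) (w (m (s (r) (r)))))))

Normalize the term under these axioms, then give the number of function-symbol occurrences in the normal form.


1. (k (w (t (u) (w (m (s (r) (r)))))))  →  (k (w (t (u) (w (m (r))))))
normal form: (k (w (t (u) (w (m (r))))))

size = 7


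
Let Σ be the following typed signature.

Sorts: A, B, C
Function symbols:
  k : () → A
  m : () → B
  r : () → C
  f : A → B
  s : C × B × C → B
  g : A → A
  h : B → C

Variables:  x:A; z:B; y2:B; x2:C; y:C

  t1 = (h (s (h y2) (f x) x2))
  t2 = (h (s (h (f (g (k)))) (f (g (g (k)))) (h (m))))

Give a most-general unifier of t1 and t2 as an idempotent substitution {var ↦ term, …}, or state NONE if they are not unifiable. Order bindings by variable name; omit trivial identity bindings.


{x ↦ (g (g (k))), x2 ↦ (h (m)), y2 ↦ (f (g (k)))}


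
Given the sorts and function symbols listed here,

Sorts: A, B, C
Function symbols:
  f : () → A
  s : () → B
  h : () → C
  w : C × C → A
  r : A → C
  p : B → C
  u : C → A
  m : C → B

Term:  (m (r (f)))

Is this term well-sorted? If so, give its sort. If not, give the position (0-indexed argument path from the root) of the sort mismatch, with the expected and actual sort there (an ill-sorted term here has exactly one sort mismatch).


    (f) : A
  (r (f)) : C
(m (r (f))) : B

well-sorted; sort = B


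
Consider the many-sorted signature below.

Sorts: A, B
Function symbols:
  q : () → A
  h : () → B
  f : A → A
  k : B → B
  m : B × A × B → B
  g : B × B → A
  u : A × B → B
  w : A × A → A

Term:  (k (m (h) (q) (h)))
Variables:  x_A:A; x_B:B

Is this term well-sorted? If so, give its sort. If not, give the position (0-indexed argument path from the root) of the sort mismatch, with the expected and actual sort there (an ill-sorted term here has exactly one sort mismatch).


    (h) : B
    (q) : A
    (h) : B
  (m (h) (q) (h)) : B
(k (m (h) (q) (h))) : B

well-sorted; sort = B


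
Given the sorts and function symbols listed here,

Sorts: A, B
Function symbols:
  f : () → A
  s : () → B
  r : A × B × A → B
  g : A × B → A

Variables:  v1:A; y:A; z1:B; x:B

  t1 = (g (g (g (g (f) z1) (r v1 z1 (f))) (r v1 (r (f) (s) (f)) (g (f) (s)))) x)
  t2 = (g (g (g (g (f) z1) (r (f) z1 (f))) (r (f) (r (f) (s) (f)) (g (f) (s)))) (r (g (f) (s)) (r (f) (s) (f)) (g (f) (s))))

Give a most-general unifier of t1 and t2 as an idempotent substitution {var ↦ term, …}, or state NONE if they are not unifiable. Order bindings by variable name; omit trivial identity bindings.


{v1 ↦ (f), x ↦ (r (g (f) (s)) (r (f) (s) (f)) (g (f) (s)))}


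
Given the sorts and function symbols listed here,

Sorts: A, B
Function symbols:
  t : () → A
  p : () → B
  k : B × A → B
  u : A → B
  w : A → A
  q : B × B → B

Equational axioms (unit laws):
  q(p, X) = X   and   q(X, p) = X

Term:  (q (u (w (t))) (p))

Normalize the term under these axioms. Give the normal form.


1. (q (u (w (t))) (p))  →  (u (w (t)))

normal form = (u (w (t)))


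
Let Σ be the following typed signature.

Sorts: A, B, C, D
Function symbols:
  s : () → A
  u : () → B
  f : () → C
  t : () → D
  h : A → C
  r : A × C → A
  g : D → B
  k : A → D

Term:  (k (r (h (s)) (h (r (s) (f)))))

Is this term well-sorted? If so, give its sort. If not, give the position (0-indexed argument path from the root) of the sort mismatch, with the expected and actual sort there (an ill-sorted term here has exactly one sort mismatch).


ill-sorted at position [0, 0]: expected A, got C

      (s) : A
    (h (s)) : C
        (s) : A
        (f) : C
      (r (s) (f)) : A
    (h (r (s) (f))) : C
  (r (h (s)) (h (r (s) (f)))) : ✗ arg 0 at [0, 0] has sort C, expected A


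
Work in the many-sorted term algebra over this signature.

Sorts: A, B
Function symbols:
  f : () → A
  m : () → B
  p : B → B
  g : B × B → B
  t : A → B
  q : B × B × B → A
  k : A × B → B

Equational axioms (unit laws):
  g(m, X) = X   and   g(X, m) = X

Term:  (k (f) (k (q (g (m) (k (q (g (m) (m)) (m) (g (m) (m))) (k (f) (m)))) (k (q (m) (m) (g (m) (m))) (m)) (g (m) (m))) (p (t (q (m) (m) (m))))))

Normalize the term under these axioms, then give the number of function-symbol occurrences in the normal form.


size = 25

1. (k (f) (k (q (g (m) (k (q (g (m) (m)) (m) (g (m) (m))) (k (f) (m)))) (k (q (m) (m) (g (m) (m))) (m)) (g (m) (m))) (p (t (q (m) (m) (m))))))  →  (k (f) (k (q (k (q (g (m) (m)) (m) (g (m) (m))) (k (f) (m))) (k (q (m) (m) (g (m) (m))) (m)) (g (m) (m))) (p (t (q (m) (m) (m))))))
2. (k (f) (k (q (k (q (g (m) (m)) (m) (g (m) (m))) (k (f) (m))) (k (q (m) (m) (g (m) (m))) (m)) (g (m) (m))) (p (t (q (m) (m) (m))))))  →  (k (f) (k (q (k (q (m) (m) (g (m) (m))) (k (f) (m))) (k (q (m) (m) (g (m) (m))) (m)) (g (m) (m))) (p (t (q (m) (m) (m))))))
3. (k (f) (k (q (k (q (m) (m) (g (m) (m))) (k (f) (m))) (k (q (m) (m) (g (m) (m))) (m)) (g (m) (m))) (p (t (q (m) (m) (m))))))  →  (k (f) (k (q (k (q (m) (m) (m)) (k (f) (m))) (k (q (m) (m) (g (m) (m))) (m)) (g (m) (m))) (p (t (q (m) (m) (m))))))
4. (k (f) (k (q (k (q (m) (m) (m)) (k (f) (m))) (k (q (m) (m) (g (m) (m))) (m)) (g (m) (m))) (p (t (q (m) (m) (m))))))  →  (k (f) (k (q (k (q (m) (m) (m)) (k (f) (m))) (k (q (m) (m) (m)) (m)) (g (m) (m))) (p (t (q (m) (m) (m))))))
5. (k (f) (k (q (k (q (m) (m) (m)) (k (f) (m))) (k (q (m) (m) (m)) (m)) (g (m) (m))) (p (t (q (m) (m) (m))))))  →  (k (f) (k (q (k (q (m) (m) (m)) (k (f) (m))) (k (q (m) (m) (m)) (m)) (m)) (p (t (q (m) (m) (m))))))
normal form: (k (f) (k (q (k (q (m) (m) (m)) (k (f) (m))) (k (q (m) (m) (m)) (m)) (m)) (p (t (q (m) (m) (m))))))


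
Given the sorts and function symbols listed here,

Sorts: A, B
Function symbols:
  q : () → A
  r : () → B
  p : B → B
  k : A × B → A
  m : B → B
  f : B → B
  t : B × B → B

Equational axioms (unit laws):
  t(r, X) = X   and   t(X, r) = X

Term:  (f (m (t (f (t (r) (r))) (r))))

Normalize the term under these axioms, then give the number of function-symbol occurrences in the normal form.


size = 4

1. (f (m (t (f (t (r) (r))) (r))))  →  (f (m (f (t (r) (r)))))
2. (f (m (f (t (r) (r)))))  →  (f (m (f (r))))
normal form: (f (m (f (r))))


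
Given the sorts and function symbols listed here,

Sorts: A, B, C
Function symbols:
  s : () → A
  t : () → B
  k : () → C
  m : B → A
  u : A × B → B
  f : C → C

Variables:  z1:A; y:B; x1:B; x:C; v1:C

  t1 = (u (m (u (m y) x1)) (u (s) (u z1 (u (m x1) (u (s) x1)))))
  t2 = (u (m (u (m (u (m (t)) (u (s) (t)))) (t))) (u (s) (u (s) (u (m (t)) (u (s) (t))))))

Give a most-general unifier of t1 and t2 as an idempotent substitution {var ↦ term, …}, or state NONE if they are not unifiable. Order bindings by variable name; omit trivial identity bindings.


{x1 ↦ (t), y ↦ (u (m (t)) (u (s) (t))), z1 ↦ (s)}


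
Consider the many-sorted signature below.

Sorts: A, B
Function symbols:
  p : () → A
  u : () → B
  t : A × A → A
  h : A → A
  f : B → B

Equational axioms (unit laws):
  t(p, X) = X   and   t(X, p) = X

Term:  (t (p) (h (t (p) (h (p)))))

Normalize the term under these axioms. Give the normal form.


normal form = (h (h (p)))

1. (t (p) (h (t (p) (h (p)))))  →  (h (t (p) (h (p))))
2. (h (t (p) (h (p))))  →  (h (h (p)))


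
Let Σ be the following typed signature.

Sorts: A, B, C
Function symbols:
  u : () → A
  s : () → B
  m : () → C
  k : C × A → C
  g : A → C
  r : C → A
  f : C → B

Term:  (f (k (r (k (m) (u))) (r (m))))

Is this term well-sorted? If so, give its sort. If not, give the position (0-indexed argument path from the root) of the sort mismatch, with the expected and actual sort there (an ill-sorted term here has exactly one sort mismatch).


        (m) : C
        (u) : A
      (k (m) (u)) : C
    (r (k (m) (u))) : A
      (m) : C
    (r (m)) : A
  (k (r (k (m) (u))) (r (m))) : ✗ arg 0 at [0, 0] has sort A, expected C

ill-sorted at position [0, 0]: expected C, got A


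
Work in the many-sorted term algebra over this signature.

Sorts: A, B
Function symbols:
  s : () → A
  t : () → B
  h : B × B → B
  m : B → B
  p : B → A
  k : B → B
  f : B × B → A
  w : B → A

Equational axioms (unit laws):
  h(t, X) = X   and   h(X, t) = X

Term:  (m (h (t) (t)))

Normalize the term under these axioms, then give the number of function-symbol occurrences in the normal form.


1. (m (h (t) (t)))  →  (m (t))
normal form: (m (t))

size = 2


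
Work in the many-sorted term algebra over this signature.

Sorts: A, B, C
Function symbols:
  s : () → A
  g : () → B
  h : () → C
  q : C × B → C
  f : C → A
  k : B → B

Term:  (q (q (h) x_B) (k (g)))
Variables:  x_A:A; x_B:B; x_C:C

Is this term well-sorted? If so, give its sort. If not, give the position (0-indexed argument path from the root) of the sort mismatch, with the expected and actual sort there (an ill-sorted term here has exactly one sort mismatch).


    (h) : C
    x_B : B
  (q (h) x_B) : C
    (g) : B
  (k (g)) : B
(q (q (h) x_B) (k (g))) : C

well-sorted; sort = C


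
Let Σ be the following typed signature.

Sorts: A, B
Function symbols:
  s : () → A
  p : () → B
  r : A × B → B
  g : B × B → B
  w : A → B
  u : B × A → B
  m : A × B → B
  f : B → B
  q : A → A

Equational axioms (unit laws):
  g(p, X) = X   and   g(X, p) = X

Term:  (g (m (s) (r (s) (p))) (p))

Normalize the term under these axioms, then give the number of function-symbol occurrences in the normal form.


1. (g (m (s) (r (s) (p))) (p))  →  (m (s) (r (s) (p)))
normal form: (m (s) (r (s) (p)))

size = 5


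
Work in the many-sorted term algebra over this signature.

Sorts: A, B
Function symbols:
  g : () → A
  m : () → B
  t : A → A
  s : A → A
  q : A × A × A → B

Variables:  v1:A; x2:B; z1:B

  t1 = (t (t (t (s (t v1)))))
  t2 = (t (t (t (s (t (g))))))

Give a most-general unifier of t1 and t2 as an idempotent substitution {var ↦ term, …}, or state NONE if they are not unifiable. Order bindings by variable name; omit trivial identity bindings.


{v1 ↦ (g)}


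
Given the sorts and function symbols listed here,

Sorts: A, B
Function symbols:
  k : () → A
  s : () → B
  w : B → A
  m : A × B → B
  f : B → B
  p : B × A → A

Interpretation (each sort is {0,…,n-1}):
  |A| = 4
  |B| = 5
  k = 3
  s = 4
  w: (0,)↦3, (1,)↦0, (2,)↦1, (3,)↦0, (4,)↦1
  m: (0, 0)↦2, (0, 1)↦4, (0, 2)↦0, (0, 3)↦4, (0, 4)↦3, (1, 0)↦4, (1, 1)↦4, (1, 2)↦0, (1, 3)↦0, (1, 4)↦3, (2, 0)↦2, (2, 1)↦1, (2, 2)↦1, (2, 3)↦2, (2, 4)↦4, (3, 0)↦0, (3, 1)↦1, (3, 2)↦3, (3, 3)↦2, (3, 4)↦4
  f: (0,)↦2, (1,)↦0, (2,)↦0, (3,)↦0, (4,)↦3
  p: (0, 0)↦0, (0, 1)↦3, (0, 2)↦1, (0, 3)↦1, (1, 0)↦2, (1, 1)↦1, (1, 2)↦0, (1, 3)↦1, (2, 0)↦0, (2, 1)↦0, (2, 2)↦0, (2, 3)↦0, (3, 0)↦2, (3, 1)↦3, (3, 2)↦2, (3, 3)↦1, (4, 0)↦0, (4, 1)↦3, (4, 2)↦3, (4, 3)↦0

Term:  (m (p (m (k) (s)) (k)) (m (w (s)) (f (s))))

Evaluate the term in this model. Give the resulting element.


  k = 3
  s = 4
  (m (k) (s)) = m(3, 4) = 4
  k = 3
  (p (m (k) (s)) (k)) = p(4, 3) = 0
  s = 4
  (w (s)) = w(4,) = 1
  s = 4
  (f (s)) = f(4,) = 3
  (m (w (s)) (f (s))) = m(1, 3) = 0
  (m (p (m (k) (s)) (k)) (m (w (s)) (f (s)))) = m(0, 0) = 2

value = 2


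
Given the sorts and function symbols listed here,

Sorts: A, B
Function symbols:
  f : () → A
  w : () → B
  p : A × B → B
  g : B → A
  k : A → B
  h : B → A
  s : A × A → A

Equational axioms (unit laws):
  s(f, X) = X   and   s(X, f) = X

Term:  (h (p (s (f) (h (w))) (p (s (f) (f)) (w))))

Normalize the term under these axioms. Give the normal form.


normal form = (h (p (h (w)) (p (f) (w))))

1. (h (p (s (f) (h (w))) (p (s (f) (f)) (w))))  →  (h (p (h (w)) (p (s (f) (f)) (w))))
2. (h (p (h (w)) (p (s (f) (f)) (w))))  →  (h (p (h (w)) (p (f) (w))))


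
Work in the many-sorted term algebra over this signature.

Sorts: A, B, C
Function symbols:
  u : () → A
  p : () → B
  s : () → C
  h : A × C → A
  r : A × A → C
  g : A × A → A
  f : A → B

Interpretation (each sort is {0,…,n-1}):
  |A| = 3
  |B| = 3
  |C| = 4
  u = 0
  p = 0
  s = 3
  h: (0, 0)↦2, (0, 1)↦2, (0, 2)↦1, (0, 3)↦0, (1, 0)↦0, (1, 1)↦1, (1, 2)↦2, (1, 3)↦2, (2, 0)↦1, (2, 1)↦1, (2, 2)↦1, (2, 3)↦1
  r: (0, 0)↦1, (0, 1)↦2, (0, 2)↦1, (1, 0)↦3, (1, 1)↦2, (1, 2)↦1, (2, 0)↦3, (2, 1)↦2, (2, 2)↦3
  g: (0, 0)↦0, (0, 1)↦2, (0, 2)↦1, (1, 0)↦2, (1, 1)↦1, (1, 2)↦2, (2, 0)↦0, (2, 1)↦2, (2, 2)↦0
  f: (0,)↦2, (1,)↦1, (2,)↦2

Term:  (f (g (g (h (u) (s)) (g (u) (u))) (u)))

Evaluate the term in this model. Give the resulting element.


value = 2

  u = 0
  s = 3
  (h (u) (s)) = h(0, 3) = 0
  u = 0
  u = 0
  (g (u) (u)) = g(0, 0) = 0
  (g (h (u) (s)) (g (u) (u))) = g(0, 0) = 0
  u = 0
  (g (g (h (u) (s)) (g (u) (u))) (u)) = g(0, 0) = 0
  (f (g (g (h (u) (s)) (g (u) (u))) (u))) = f(0,) = 2


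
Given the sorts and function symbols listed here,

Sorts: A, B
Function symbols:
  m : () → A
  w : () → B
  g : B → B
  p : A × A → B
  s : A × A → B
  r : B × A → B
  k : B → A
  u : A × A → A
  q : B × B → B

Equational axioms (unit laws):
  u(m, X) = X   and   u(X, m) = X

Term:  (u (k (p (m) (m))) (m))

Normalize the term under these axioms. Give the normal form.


normal form = (k (p (m) (m)))

1. (u (k (p (m) (m))) (m))  →  (k (p (m) (m)))


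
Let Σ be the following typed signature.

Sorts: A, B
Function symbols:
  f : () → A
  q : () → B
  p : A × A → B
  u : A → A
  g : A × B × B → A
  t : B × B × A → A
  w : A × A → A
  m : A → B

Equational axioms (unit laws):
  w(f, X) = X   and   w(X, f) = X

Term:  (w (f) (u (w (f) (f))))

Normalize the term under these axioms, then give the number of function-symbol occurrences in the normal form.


size = 2

1. (w (f) (u (w (f) (f))))  →  (u (w (f) (f)))
2. (u (w (f) (f)))  →  (u (f))
normal form: (u (f))


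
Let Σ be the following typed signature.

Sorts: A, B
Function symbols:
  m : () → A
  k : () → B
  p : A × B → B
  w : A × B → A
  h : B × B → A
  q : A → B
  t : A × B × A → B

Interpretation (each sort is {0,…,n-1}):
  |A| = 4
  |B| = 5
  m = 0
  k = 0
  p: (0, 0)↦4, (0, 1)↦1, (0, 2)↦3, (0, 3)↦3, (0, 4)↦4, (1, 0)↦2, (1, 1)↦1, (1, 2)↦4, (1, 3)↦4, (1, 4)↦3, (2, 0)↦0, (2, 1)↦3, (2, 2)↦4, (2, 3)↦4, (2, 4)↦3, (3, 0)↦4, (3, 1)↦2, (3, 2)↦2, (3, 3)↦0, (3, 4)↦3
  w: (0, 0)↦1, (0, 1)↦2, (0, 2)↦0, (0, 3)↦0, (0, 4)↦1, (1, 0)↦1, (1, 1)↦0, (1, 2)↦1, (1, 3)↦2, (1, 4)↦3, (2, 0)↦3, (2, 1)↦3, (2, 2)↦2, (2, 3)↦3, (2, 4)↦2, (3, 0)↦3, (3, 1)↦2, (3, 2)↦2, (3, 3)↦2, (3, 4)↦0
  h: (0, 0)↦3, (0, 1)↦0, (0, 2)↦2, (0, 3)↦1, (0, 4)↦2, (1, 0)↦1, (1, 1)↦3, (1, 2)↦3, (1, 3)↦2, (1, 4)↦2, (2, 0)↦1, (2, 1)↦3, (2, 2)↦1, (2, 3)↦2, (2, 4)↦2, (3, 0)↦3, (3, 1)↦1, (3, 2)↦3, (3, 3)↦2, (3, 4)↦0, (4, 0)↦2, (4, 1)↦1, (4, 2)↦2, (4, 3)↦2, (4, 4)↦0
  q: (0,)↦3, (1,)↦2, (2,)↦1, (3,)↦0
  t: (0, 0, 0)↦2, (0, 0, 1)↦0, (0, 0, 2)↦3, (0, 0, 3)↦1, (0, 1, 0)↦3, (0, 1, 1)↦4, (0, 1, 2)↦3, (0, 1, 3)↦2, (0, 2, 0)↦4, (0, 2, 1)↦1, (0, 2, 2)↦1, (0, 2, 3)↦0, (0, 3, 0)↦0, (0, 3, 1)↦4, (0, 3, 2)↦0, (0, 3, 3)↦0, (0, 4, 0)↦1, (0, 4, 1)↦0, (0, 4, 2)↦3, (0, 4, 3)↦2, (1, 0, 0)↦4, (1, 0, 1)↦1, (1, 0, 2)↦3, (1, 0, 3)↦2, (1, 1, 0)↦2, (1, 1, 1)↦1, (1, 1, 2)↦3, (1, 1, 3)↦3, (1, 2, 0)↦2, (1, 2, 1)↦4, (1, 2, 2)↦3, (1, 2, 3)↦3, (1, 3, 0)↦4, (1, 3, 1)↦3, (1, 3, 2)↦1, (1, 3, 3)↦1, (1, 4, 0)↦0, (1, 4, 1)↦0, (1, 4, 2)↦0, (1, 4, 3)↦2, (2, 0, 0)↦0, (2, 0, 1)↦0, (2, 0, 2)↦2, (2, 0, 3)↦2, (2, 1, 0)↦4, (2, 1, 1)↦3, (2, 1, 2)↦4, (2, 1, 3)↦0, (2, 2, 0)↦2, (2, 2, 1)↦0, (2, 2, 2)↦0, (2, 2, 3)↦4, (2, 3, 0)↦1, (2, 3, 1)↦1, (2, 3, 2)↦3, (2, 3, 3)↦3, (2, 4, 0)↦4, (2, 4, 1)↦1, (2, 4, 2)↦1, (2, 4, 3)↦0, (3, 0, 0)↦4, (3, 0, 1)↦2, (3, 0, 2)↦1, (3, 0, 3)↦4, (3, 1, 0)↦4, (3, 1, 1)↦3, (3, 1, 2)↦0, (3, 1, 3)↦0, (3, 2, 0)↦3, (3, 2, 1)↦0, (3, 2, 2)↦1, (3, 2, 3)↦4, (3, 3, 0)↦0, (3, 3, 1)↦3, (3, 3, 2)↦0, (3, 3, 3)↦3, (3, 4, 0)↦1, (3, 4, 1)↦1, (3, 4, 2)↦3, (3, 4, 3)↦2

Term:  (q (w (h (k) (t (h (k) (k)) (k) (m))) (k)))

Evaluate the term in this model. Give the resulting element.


value = 0

  k = 0
  k = 0
  k = 0
  (h (k) (k)) = h(0, 0) = 3
  k = 0
  m = 0
  (t (h (k) (k)) (k) (m)) = t(3, 0, 0) = 4
  (h (k) (t (h (k) (k)) (k) (m))) = h(0, 4) = 2
  k = 0
  (w (h (k) (t (h (k) (k)) (k) (m))) (k)) = w(2, 0) = 3
  (q (w (h (k) (t (h (k) (k)) (k) (m))) (k))) = q(3,) = 0


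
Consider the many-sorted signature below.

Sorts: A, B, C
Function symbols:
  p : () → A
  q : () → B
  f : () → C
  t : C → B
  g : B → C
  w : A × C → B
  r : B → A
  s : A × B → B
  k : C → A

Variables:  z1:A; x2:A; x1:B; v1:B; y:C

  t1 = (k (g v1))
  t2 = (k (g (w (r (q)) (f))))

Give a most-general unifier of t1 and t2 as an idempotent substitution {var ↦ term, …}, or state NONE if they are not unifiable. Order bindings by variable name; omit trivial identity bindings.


{v1 ↦ (w (r (q)) (f))}


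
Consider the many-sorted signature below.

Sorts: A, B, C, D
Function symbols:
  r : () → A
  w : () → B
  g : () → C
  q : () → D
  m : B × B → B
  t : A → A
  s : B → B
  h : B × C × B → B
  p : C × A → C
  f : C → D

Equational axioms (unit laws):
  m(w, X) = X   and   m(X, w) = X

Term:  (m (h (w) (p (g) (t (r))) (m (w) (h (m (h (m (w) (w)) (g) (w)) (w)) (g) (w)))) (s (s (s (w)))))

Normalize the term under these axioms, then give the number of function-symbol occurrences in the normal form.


size = 18

1. (m (h (w) (p (g) (t (r))) (m (w) (h (m (h (m (w) (w)) (g) (w)) (w)) (g) (w)))) (s (s (s (w)))))  →  (m (h (w) (p (g) (t (r))) (h (m (h (m (w) (w)) (g) (w)) (w)) (g) (w))) (s (s (s (w)))))
2. (m (h (w) (p (g) (t (r))) (h (m (h (m (w) (w)) (g) (w)) (w)) (g) (w))) (s (s (s (w)))))  →  (m (h (w) (p (g) (t (r))) (h (h (m (w) (w)) (g) (w)) (g) (w))) (s (s (s (w)))))
3. (m (h (w) (p (g) (t (r))) (h (h (m (w) (w)) (g) (w)) (g) (w))) (s (s (s (w)))))  →  (m (h (w) (p (g) (t (r))) (h (h (w) (g) (w)) (g) (w))) (s (s (s (w)))))
normal form: (m (h (w) (p (g) (t (r))) (h (h (w) (g) (w)) (g) (w))) (s (s (s (w)))))


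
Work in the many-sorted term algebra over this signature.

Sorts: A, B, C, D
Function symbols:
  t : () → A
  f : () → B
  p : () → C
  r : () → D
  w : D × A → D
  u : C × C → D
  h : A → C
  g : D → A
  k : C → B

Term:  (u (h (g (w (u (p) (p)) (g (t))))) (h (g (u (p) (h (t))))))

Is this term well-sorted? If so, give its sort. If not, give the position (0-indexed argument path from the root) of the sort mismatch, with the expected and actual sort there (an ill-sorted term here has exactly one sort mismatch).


          (p) : C
          (p) : C
        (u (p) (p)) : D
          (t) : A
        (g (t)) : ✗ arg 0 at [0, 0, 0, 1, 0] has sort A, expected D
        (p) : C
          (t) : A
        (h (t)) : C
      (u (p) (h (t))) : D
    (g (u (p) (h (t)))) : A
  (h (g (u (p) (h (t))))) : C

ill-sorted at position [0, 0, 0, 1, 0]: expected D, got A


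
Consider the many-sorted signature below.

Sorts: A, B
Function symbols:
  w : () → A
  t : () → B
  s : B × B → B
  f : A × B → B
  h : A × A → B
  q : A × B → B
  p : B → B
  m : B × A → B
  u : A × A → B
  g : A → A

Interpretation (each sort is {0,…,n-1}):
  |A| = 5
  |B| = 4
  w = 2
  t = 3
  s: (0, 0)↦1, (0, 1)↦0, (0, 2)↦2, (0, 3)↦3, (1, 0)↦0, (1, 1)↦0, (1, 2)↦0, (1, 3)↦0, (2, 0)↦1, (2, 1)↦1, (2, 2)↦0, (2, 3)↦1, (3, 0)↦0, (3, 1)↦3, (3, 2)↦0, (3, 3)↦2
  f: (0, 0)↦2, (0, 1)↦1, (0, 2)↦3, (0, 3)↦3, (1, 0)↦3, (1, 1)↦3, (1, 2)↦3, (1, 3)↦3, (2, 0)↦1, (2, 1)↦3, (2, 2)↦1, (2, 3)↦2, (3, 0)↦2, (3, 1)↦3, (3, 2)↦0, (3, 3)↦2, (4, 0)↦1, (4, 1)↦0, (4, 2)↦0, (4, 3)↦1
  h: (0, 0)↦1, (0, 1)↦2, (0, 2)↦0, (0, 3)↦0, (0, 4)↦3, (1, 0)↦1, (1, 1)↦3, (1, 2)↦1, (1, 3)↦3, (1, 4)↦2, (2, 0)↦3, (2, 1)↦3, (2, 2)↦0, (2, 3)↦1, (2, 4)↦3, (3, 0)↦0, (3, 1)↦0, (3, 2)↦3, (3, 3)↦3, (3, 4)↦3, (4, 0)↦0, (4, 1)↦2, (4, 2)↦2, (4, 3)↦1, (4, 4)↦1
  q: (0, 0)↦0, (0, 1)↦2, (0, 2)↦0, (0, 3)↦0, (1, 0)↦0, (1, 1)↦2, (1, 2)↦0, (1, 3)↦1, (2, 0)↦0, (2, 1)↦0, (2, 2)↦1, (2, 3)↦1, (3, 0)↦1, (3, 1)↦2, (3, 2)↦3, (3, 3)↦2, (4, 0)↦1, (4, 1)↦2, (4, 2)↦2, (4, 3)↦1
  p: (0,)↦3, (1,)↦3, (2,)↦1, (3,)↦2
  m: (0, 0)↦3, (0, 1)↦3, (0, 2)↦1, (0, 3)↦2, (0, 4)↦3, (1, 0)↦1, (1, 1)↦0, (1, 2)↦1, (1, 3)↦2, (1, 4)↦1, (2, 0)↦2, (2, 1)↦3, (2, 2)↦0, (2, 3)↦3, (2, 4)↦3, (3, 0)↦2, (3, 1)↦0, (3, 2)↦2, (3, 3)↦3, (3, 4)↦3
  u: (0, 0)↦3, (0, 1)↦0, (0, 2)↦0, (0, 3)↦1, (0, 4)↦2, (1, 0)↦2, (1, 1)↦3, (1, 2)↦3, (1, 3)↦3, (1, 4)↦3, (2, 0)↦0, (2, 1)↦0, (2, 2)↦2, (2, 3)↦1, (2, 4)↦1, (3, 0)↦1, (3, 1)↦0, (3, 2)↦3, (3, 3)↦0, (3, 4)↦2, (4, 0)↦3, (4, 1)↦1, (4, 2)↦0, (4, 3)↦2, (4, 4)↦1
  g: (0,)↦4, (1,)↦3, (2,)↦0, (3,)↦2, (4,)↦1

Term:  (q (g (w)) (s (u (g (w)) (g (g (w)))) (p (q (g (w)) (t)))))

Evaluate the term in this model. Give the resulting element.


value = 2

  w = 2
  (g (w)) = g(2,) = 0
  w = 2
  (g (w)) = g(2,) = 0
  w = 2
  (g (w)) = g(2,) = 0
  (g (g (w))) = g(0,) = 4
  (u (g (w)) (g (g (w)))) = u(0, 4) = 2
  w = 2
  (g (w)) = g(2,) = 0
  t = 3
  (q (g (w)) (t)) = q(0, 3) = 0
  (p (q (g (w)) (t))) = p(0,) = 3
  (s (u (g (w)) (g (g (w)))) (p (q (g (w)) (t)))) = s(2, 3) = 1
  (q (g (w)) (s (u (g (w)) (g (g (w)))) (p (q (g (w)) (t))))) = q(0, 1) = 2


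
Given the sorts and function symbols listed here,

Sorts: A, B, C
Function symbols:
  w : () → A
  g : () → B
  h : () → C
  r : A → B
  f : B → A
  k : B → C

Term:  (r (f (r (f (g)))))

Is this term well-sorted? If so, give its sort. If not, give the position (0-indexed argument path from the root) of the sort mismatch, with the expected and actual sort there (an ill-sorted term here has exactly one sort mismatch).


        (g) : B
      (f (g)) : A
    (r (f (g))) : B
  (f (r (f (g)))) : A
(r (f (r (f (g))))) : B

well-sorted; sort = B


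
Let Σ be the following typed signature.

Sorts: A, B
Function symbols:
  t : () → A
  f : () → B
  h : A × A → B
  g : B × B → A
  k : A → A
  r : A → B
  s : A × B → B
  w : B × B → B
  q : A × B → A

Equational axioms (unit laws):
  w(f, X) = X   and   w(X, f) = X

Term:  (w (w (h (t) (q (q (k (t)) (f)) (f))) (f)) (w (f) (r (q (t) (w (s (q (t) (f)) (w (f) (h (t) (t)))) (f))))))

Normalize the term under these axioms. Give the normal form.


normal form = (w (h (t) (q (q (k (t)) (f)) (f))) (r (q (t) (s (q (t) (f)) (h (t) (t))))))

1. (w (w (h (t) (q (q (k (t)) (f)) (f))) (f)) (w (f) (r (q (t) (w (s (q (t) (f)) (w (f) (h (t) (t)))) (f))))))  →  (w (h (t) (q (q (k (t)) (f)) (f))) (w (f) (r (q (t) (w (s (q (t) (f)) (w (f) (h (t) (t)))) (f))))))
2. (w (h (t) (q (q (k (t)) (f)) (f))) (w (f) (r (q (t) (w (s (q (t) (f)) (w (f) (h (t) (t)))) (f))))))  →  (w (h (t) (q (q (k (t)) (f)) (f))) (r (q (t) (w (s (q (t) (f)) (w (f) (h (t) (t)))) (f)))))
3. (w (h (t) (q (q (k (t)) (f)) (f))) (r (q (t) (w (s (q (t) (f)) (w (f) (h (t) (t)))) (f)))))  →  (w (h (t) (q (q (k (t)) (f)) (f))) (r (q (t) (s (q (t) (f)) (w (f) (h (t) (t)))))))
4. (w (h (t) (q (q (k (t)) (f)) (f))) (r (q (t) (s (q (t) (f)) (w (f) (h (t) (t)))))))  →  (w (h (t) (q (q (k (t)) (f)) (f))) (r (q (t) (s (q (t) (f)) (h (t) (t))))))


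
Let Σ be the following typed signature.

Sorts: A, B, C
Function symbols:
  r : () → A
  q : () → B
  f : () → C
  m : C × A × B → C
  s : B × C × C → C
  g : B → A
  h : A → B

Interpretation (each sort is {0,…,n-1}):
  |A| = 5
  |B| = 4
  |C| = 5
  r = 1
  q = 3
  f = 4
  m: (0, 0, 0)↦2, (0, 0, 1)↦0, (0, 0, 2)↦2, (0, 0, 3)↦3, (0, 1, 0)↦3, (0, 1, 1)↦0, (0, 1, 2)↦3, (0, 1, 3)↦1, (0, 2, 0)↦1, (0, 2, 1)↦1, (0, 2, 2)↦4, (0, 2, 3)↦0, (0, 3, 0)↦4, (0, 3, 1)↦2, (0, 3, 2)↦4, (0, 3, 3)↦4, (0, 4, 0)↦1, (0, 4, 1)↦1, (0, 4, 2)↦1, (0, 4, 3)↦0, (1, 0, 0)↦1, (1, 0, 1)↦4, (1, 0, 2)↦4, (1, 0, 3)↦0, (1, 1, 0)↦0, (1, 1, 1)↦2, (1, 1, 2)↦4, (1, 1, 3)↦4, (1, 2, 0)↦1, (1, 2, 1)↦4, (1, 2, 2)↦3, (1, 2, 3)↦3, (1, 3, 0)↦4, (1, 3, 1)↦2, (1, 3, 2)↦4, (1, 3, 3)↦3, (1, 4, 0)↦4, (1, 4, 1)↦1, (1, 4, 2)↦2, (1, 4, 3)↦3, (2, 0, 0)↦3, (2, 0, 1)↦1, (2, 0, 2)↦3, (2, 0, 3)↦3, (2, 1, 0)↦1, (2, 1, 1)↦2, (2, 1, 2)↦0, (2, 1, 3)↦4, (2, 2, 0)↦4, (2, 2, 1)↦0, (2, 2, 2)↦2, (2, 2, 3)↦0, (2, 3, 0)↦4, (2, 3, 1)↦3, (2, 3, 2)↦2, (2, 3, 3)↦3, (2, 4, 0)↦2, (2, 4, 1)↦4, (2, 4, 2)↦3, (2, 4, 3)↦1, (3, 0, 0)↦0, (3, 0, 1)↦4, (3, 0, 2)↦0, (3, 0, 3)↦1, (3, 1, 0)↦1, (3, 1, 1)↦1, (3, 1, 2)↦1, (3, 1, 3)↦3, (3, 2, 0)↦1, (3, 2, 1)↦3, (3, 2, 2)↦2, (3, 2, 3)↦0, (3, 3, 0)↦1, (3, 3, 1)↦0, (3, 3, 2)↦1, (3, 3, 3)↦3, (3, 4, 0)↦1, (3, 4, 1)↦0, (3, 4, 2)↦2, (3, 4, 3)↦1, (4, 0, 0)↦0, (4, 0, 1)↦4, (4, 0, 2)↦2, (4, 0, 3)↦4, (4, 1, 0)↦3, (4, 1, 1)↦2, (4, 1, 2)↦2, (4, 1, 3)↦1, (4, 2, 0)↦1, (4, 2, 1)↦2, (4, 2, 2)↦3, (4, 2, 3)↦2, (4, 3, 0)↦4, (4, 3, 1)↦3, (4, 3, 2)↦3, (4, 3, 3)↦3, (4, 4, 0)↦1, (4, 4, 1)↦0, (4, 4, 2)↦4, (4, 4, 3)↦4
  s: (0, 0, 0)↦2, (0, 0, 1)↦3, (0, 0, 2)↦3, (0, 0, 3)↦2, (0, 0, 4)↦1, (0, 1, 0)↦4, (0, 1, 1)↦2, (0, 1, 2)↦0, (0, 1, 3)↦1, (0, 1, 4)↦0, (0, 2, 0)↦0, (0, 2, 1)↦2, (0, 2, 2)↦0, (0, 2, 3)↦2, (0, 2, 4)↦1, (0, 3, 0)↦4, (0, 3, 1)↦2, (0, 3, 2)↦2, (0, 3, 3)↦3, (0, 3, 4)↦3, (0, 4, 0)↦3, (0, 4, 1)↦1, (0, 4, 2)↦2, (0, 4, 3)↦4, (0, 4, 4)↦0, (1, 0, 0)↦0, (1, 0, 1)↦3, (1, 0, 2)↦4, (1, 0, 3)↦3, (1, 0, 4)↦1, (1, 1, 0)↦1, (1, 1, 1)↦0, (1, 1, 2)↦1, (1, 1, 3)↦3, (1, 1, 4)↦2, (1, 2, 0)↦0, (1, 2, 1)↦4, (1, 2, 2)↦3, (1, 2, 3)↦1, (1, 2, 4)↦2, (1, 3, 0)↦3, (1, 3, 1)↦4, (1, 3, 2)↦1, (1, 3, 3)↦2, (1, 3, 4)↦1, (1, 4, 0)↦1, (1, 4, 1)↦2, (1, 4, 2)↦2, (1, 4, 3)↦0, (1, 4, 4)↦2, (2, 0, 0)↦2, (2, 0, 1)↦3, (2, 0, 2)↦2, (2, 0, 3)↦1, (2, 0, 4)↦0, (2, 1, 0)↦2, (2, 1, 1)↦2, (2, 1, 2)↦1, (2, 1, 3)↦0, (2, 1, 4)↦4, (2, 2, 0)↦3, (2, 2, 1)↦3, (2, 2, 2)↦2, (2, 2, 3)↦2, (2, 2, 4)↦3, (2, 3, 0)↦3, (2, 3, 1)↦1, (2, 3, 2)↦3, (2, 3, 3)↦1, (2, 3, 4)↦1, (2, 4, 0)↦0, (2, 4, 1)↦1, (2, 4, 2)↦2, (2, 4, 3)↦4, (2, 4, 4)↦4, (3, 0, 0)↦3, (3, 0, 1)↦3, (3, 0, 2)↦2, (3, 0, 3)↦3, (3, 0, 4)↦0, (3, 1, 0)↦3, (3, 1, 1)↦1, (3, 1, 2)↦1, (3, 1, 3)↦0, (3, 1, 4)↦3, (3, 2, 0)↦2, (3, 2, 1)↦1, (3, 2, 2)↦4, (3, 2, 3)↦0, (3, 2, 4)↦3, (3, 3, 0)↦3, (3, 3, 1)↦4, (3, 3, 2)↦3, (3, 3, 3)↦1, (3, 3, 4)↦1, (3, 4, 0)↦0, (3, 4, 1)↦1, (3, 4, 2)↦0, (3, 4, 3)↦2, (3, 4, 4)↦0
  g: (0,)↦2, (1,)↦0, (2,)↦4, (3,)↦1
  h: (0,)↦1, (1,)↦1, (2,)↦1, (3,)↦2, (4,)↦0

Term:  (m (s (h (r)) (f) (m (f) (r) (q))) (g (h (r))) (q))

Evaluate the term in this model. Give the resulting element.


value = 3

  r = 1
  (h (r)) = h(1,) = 1
  f = 4
  f = 4
  r = 1
  q = 3
  (m (f) (r) (q)) = m(4, 1, 3) = 1
  (s (h (r)) (f) (m (f) (r) (q))) = s(1, 4, 1) = 2
  r = 1
  (h (r)) = h(1,) = 1
  (g (h (r))) = g(1,) = 0
  q = 3
  (m (s (h (r)) (f) (m (f) (r) (q))) (g (h (r))) (q)) = m(2, 0, 3) = 3


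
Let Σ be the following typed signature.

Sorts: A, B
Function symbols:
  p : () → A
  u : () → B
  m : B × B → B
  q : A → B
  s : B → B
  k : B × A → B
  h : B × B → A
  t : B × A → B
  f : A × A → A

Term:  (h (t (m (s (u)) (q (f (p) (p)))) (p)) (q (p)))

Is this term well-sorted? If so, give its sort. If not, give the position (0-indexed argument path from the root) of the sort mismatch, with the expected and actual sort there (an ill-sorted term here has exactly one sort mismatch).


        (u) : B
      (s (u)) : B
          (p) : A
          (p) : A
        (f (p) (p)) : A
      (q (f (p) (p))) : B
    (m (s (u)) (q (f (p) (p)))) : B
    (p) : A
  (t (m (s (u)) (q (f (p) (p)))) (p)) : B
    (p) : A
  (q (p)) : B
(h (t (m (s (u)) (q (f (p) (p)))) (p)) (q (p))) : A

well-sorted; sort = A


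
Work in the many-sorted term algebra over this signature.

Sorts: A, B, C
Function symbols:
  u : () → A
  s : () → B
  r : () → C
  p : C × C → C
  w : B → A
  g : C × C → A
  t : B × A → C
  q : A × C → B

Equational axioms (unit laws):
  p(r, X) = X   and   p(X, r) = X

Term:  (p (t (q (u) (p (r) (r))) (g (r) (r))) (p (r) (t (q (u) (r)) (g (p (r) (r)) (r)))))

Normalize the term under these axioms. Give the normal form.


1. (p (t (q (u) (p (r) (r))) (g (r) (r))) (p (r) (t (q (u) (r)) (g (p (r) (r)) (r)))))  →  (p (t (q (u) (r)) (g (r) (r))) (p (r) (t (q (u) (r)) (g (p (r) (r)) (r)))))
2. (p (t (q (u) (r)) (g (r) (r))) (p (r) (t (q (u) (r)) (g (p (r) (r)) (r)))))  →  (p (t (q (u) (r)) (g (r) (r))) (t (q (u) (r)) (g (p (r) (r)) (r))))
3. (p (t (q (u) (r)) (g (r) (r))) (t (q (u) (r)) (g (p (r) (r)) (r))))  →  (p (t (q (u) (r)) (g (r) (r))) (t (q (u) (r)) (g (r) (r))))

normal form = (p (t (q (u) (r)) (g (r) (r))) (t (q (u) (r)) (g (r) (r))))


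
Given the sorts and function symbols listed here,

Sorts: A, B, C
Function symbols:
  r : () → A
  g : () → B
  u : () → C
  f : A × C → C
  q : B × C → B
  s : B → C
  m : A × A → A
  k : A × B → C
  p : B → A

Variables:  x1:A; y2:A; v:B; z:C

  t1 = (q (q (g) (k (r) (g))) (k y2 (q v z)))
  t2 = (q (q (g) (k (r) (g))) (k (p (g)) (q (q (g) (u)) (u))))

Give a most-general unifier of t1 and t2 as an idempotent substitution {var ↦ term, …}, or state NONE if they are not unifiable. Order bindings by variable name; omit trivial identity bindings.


{v ↦ (q (g) (u)), y2 ↦ (p (g)), z ↦ (u)}


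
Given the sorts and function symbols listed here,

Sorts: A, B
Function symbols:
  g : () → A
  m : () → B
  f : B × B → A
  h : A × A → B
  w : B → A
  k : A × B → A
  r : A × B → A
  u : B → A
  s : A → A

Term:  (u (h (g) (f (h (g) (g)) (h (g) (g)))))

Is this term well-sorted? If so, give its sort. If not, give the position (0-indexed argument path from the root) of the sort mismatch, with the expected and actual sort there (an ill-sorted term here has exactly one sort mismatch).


    (g) : A
        (g) : A
        (g) : A
      (h (g) (g)) : B
        (g) : A
        (g) : A
      (h (g) (g)) : B
    (f (h (g) (g)) (h (g) (g))) : A
  (h (g) (f (h (g) (g)) (h (g) (g)))) : B
(u (h (g) (f (h (g) (g)) (h (g) (g))))) : A

well-sorted; sort = A


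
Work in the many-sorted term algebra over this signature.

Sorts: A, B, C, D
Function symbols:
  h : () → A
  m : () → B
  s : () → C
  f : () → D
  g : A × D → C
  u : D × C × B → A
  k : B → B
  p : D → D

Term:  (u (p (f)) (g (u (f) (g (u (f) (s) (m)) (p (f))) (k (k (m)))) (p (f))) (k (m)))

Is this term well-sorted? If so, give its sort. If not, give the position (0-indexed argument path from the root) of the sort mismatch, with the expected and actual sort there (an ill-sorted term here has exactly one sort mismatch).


    (f) : D
  (p (f)) : D
      (f) : D
          (f) : D
          (s) : C
          (m) : B
        (u (f) (s) (m)) : A
          (f) : D
        (p (f)) : D
      (g (u (f) (s) (m)) (p (f))) : C
          (m) : B
        (k (m)) : B
      (k (k (m))) : B
    (u (f) (g (u (f) (s) (m)) (p (f))) (k (k (m)))) : A
      (f) : D
    (p (f)) : D
  (g (u (f) (g (u (f) (s) (m)) (p (f))) (k (k (m)))) (p (f))) : C
    (m) : B
  (k (m)) : B
(u (p (f)) (g (u (f) (g (u (f) (s) (m)) (p (f))) (k (k (m)))) (p (f))) (k (m))) : A

well-sorted; sort = A


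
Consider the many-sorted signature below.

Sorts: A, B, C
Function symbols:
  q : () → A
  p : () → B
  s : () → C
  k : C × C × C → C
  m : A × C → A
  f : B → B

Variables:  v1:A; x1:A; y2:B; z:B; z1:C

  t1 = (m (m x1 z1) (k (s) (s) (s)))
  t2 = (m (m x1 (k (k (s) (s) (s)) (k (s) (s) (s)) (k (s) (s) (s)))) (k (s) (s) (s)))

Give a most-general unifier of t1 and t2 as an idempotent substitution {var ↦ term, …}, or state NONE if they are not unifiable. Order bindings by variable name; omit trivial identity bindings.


{z1 ↦ (k (k (s) (s) (s)) (k (s) (s) (s)) (k (s) (s) (s)))}


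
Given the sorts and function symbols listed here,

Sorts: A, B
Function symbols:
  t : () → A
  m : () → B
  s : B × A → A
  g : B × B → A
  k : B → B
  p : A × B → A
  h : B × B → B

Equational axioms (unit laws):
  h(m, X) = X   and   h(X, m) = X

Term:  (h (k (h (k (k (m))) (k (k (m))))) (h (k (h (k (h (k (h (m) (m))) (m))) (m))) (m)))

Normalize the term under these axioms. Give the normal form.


1. (h (k (h (k (k (m))) (k (k (m))))) (h (k (h (k (h (k (h (m) (m))) (m))) (m))) (m)))  →  (h (k (h (k (k (m))) (k (k (m))))) (k (h (k (h (k (h (m) (m))) (m))) (m))))
2. (h (k (h (k (k (m))) (k (k (m))))) (k (h (k (h (k (h (m) (m))) (m))) (m))))  →  (h (k (h (k (k (m))) (k (k (m))))) (k (k (h (k (h (m) (m))) (m)))))
3. (h (k (h (k (k (m))) (k (k (m))))) (k (k (h (k (h (m) (m))) (m)))))  →  (h (k (h (k (k (m))) (k (k (m))))) (k (k (k (h (m) (m))))))
4. (h (k (h (k (k (m))) (k (k (m))))) (k (k (k (h (m) (m))))))  →  (h (k (h (k (k (m))) (k (k (m))))) (k (k (k (m)))))

normal form = (h (k (h (k (k (m))) (k (k (m))))) (k (k (k (m)))))


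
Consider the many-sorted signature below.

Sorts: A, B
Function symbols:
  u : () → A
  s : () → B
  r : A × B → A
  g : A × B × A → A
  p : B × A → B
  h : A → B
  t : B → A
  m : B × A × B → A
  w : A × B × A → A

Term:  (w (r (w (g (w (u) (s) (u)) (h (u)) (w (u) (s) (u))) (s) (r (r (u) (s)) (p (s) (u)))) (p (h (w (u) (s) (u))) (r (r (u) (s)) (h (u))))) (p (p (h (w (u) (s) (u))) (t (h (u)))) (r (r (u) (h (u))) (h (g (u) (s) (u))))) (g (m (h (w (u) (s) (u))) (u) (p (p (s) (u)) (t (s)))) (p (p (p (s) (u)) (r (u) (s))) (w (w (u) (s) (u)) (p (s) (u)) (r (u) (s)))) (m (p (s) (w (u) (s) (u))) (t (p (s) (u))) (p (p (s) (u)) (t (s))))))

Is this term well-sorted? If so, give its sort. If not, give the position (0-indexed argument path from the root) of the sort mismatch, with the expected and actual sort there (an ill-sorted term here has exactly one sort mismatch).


well-sorted; sort = A

          (u) : A
          (s) : B
          (u) : A
        (w (u) (s) (u)) : A
          (u) : A
        (h (u)) : B
          (u) : A
          (s) : B
          (u) : A
        (w (u) (s) (u)) : A
      (g (w (u) (s) (u)) (h (u)) (w (u) (s) (u))) : A
      (s) : B
          (u) : A
          (s) : B
        (r (u) (s)) : A
          (s) : B
          (u) : A
        (p (s) (u)) : B
      (r (r (u) (s)) (p (s) (u))) : A
    (w (g (w (u) (s) (u)) (h (u)) (w (u) (s) (u))) (s) (r (r (u) (s)) (p (s) (u)))) : A
          (u) : A
          (s) : B
          (u) : A
        (w (u) (s) (u)) : A
      (h (w (u) (s) (u))) : B
          (u) : A
          (s) : B
        (r (u) (s)) : A
          (u) : A
        (h (u)) : B
      (r (r (u) (s)) (h (u))) : A
    (p (h (w (u) (s) (u))) (r (r (u) (s)) (h (u)))) : B
  (r (w (g (w (u) (s) (u)) (h (u)) (w (u) (s) (u))) (s) (r (r (u) (s)) (p (s) (u)))) (p (h (w (u) (s) (u))) (r (r (u) (s)) (h (u))))) : A
          (u) : A
          (s) : B
          (u) : A
        (w (u) (s) (u)) : A
      (h (w (u) (s) (u))) : B
          (u) : A
        (h (u)) : B
      (t (h (u))) : A
    (p (h (w (u) (s) (u))) (t (h (u)))) : B
        (u) : A
          (u) : A
        (h (u)) : B
      (r (u) (h (u))) : A
          (u) : A
          (s) : B
          (u) : A
        (g (u) (s) (u)) : A
      (h (g (u) (s) (u))) : B
    (r (r (u) (h (u))) (h (g (u) (s) (u)))) : A
  (p (p (h (w (u) (s) (u))) (t (h (u)))) (r (r (u) (h (u))) (h (g (u) (s) (u))))) : B
          (u) : A
          (s) : B
          (u) : A
        (w (u) (s) (u)) : A
      (h (w (u) (s) (u))) : B
      (u) : A
          (s) : B
          (u) : A
        (p (s) (u)) : B
          (s) : B
        (t (s)) : A
      (p (p (s) (u)) (t (s))) : B
    (m (h (w (u) (s) (u))) (u) (p (p (s) (u)) (t (s)))) : A
          (s) : B
          (u) : A
        (p (s) (u)) : B
          (u) : A
          (s) : B
        (r (u) (s)) : A
      (p (p (s) (u)) (r (u) (s))) : B
          (u) : A
          (s) : B
          (u) : A
        (w (u) (s) (u)) : A
          (s) : B
          (u) : A
        (p (s) (u)) : B
          (u) : A
          (s) : B
        (r (u) (s)) : A
      (w (w (u) (s) (u)) (p (s) (u)) (r (u) (s))) : A
    (p (p (p (s) (u)) (r (u) (s))) (w (w (u) (s) (u)) (p (s) (u)) (r (u) (s)))) : B
        (s) : B
          (u) : A
          (s) : B
          (u) : A
        (w (u) (s) (u)) : A
      (p (s) (w (u) (s) (u))) : B
          (s) : B
          (u) : A
        (p (s) (u)) : B
      (t (p (s) (u))) : A
          (s) : B
          (u) : A
        (p (s) (u)) : B
          (s) : B
        (t (s)) : A
      (p (p (s) (u)) (t (s))) : B
    (m (p (s) (w (u) (s) (u))) (t (p (s) (u))) (p (p (s) (u)) (t (s)))) : A
  (g (m (h (w (u) (s) (u))) (u) (p (p (s) (u)) (t (s)))) (p (p (p (s) (u)) (r (u) (s))) (w (w (u) (s) (u)) (p (s) (u)) (r (u) (s)))) (m (p (s) (w (u) (s) (u))) (t (p (s) (u))) (p (p (s) (u)) (t (s))))) : A
(w (r (w (g (w (u) (s) (u)) (h (u)) (w (u) (s) (u))) (s) (r (r (u) (s)) (p (s) (u)))) (p (h (w (u) (s) (u))) (r (r (u) (s)) (h (u))))) (p (p (h (w (u) (s) (u))) (t (h (u)))) (r (r (u) (h (u))) (h (g (u) (s) (u))))) (g (m (h (w (u) (s) (u))) (u) (p (p (s) (u)) (t (s)))) (p (p (p (s) (u)) (r (u) (s))) (w (w (u) (s) (u)) (p (s) (u)) (r (u) (s)))) (m (p (s) (w (u) (s) (u))) (t (p (s) (u))) (p (p (s) (u)) (t (s)))))) : A
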